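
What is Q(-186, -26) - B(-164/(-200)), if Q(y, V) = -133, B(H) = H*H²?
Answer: -16693921/125000 ≈ -133.55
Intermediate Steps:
B(H) = H³
Q(-186, -26) - B(-164/(-200)) = -133 - (-164/(-200))³ = -133 - (-164*(-1/200))³ = -133 - (41/50)³ = -133 - 1*68921/125000 = -133 - 68921/125000 = -16693921/125000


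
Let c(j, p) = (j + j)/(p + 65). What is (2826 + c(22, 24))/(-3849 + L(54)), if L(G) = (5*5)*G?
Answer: -251558/222411 ≈ -1.1311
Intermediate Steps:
L(G) = 25*G
c(j, p) = 2*j/(65 + p) (c(j, p) = (2*j)/(65 + p) = 2*j/(65 + p))
(2826 + c(22, 24))/(-3849 + L(54)) = (2826 + 2*22/(65 + 24))/(-3849 + 25*54) = (2826 + 2*22/89)/(-3849 + 1350) = (2826 + 2*22*(1/89))/(-2499) = (2826 + 44/89)*(-1/2499) = (251558/89)*(-1/2499) = -251558/222411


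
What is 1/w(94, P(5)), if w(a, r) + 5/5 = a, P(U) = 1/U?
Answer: 1/93 ≈ 0.010753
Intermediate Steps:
w(a, r) = -1 + a
1/w(94, P(5)) = 1/(-1 + 94) = 1/93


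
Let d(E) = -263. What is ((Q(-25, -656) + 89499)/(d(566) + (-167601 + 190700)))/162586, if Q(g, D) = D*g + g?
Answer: 52937/1856406948 ≈ 2.8516e-5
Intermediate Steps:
Q(g, D) = g + D*g
((Q(-25, -656) + 89499)/(d(566) + (-167601 + 190700)))/162586 = ((-25*(1 - 656) + 89499)/(-263 + (-167601 + 190700)))/162586 = ((-25*(-655) + 89499)/(-263 + 23099))*(1/162586) = ((16375 + 89499)/22836)*(1/162586) = (105874*(1/22836))*(1/162586) = (52937/11418)*(1/162586) = 52937/1856406948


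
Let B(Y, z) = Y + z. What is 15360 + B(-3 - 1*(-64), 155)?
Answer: 15576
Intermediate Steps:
15360 + B(-3 - 1*(-64), 155) = 15360 + ((-3 - 1*(-64)) + 155) = 15360 + ((-3 + 64) + 155) = 15360 + (61 + 155) = 15360 + 216 = 15576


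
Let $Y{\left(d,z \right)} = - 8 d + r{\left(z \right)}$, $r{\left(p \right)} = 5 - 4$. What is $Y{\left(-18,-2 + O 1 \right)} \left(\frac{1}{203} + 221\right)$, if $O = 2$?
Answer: $\frac{224320}{7} \approx 32046.0$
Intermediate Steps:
$r{\left(p \right)} = 1$
$Y{\left(d,z \right)} = 1 - 8 d$ ($Y{\left(d,z \right)} = - 8 d + 1 = 1 - 8 d$)
$Y{\left(-18,-2 + O 1 \right)} \left(\frac{1}{203} + 221\right) = \left(1 - -144\right) \left(\frac{1}{203} + 221\right) = \left(1 + 144\right) \left(\frac{1}{203} + 221\right) = 145 \cdot \frac{44864}{203} = \frac{224320}{7}$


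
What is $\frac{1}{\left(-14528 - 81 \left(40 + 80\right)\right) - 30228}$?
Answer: $- \frac{1}{54476} \approx -1.8357 \cdot 10^{-5}$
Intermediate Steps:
$\frac{1}{\left(-14528 - 81 \left(40 + 80\right)\right) - 30228} = \frac{1}{\left(-14528 - 9720\right) - 30228} = \frac{1}{-24248 - 30228} = \frac{1}{-54476} = - \frac{1}{54476}$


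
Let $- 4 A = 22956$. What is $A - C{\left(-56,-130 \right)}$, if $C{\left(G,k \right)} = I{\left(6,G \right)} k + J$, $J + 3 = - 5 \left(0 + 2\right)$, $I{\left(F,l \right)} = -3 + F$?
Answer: $-5336$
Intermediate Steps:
$J = -13$ ($J = -3 - 5 \left(0 + 2\right) = -3 - 10 = -13$)
$A = -5739$ ($A = \left(- \frac{1}{4}\right) 22956 = -5739$)
$C{\left(G,k \right)} = -13 + 3 k$ ($C{\left(G,k \right)} = \left(-3 + 6\right) k - 13 = 3 k - 13 = -13 + 3 k$)
$A - C{\left(-56,-130 \right)} = -5739 - \left(-13 + 3 \left(-130\right)\right) = -5739 - \left(-13 - 390\right) = -5739 - -403 = -5739 + 403 = -5336$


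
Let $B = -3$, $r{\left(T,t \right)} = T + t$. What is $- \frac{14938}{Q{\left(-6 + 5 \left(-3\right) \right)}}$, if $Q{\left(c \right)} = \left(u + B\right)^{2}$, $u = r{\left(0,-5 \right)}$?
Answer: $- \frac{7469}{32} \approx -233.41$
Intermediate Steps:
$u = -5$ ($u = 0 - 5 = -5$)
$Q{\left(c \right)} = 64$ ($Q{\left(c \right)} = \left(-5 - 3\right)^{2} = \left(-8\right)^{2} = 64$)
$- \frac{14938}{Q{\left(-6 + 5 \left(-3\right) \right)}} = - \frac{14938}{64} = \left(-14938\right) \frac{1}{64} = - \frac{7469}{32}$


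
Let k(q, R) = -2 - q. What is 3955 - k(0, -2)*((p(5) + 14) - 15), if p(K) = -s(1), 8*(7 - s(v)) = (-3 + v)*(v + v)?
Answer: 3938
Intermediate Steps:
s(v) = 7 - v*(-3 + v)/4 (s(v) = 7 - (-3 + v)*(v + v)/8 = 7 - (-3 + v)*2*v/8 = 7 - v*(-3 + v)/4)
p(K) = -15/2 (p(K) = -(7 - ¼*1² + (¾)*1) = -(7 - ¼*1 + ¾) = -(7 - ¼ + ¾) = -1*15/2 = -15/2)
3955 - k(0, -2)*((p(5) + 14) - 15) = 3955 - (-2 - 1*0)*((-15/2 + 14) - 15) = 3955 - (-2 + 0)*(13/2 - 15) = 3955 - (-2)*(-17)/2 = 3955 - 1*17 = 3955 - 17 = 3938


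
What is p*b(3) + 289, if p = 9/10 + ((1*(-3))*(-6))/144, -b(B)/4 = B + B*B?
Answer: 1199/5 ≈ 239.80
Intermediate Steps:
b(B) = -4*B - 4*B² (b(B) = -4*(B + B*B) = -4*(B + B²) = -4*B - 4*B²)
p = 41/40 (p = 9*(⅒) - 3*(-6)*(1/144) = 9/10 + 18*(1/144) = 9/10 + ⅛ = 41/40 ≈ 1.0250)
p*b(3) + 289 = 41*(-4*3*(1 + 3))/40 + 289 = 41*(-4*3*4)/40 + 289 = (41/40)*(-48) + 289 = -246/5 + 289 = 1199/5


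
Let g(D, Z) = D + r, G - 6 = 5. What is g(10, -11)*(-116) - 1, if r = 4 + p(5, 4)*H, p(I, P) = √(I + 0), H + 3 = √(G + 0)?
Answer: -1625 + 116*√5*(3 - √11) ≈ -1707.1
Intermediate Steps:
G = 11 (G = 6 + 5 = 11)
H = -3 + √11 (H = -3 + √(11 + 0) = -3 + √11 ≈ 0.31662)
p(I, P) = √I
r = 4 + √5*(-3 + √11) ≈ 4.7080
g(D, Z) = 4 + D + √5*(-3 + √11) (g(D, Z) = D + (4 + √5*(-3 + √11)) = 4 + D + √5*(-3 + √11))
g(10, -11)*(-116) - 1 = (4 + 10 + √5*(-3 + √11))*(-116) - 1 = (14 + √5*(-3 + √11))*(-116) - 1 = (-1624 - 116*√5*(-3 + √11)) - 1 = -1625 - 116*√5*(-3 + √11)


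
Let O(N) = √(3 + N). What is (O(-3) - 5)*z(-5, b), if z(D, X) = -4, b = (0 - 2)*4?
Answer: 20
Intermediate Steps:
b = -8 (b = -2*4 = -8)
(O(-3) - 5)*z(-5, b) = (√(3 - 3) - 5)*(-4) = (√0 - 5)*(-4) = (0 - 5)*(-4) = -5*(-4) = 20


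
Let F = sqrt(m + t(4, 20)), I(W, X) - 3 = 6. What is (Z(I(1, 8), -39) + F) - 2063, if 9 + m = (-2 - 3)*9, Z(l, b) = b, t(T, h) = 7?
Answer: -2102 + I*sqrt(47) ≈ -2102.0 + 6.8557*I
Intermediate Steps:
I(W, X) = 9 (I(W, X) = 3 + 6 = 9)
m = -54 (m = -9 + (-2 - 3)*9 = -9 - 5*9 = -9 - 45 = -54)
F = I*sqrt(47) (F = sqrt(-54 + 7) = sqrt(-47) = I*sqrt(47) ≈ 6.8557*I)
(Z(I(1, 8), -39) + F) - 2063 = (-39 + I*sqrt(47)) - 2063 = -2102 + I*sqrt(47)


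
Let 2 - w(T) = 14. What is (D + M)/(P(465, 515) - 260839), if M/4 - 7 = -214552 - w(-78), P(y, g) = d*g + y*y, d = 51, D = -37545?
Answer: 895677/18349 ≈ 48.813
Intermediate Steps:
w(T) = -12 (w(T) = 2 - 1*14 = 2 - 14 = -12)
P(y, g) = y**2 + 51*g (P(y, g) = 51*g + y*y = 51*g + y**2 = y**2 + 51*g)
M = -858132 (M = 28 + 4*(-214552 - 1*(-12)) = 28 + 4*(-214552 + 12) = 28 + 4*(-214540) = 28 - 858160 = -858132)
(D + M)/(P(465, 515) - 260839) = (-37545 - 858132)/((465**2 + 51*515) - 260839) = -895677/((216225 + 26265) - 260839) = -895677/(242490 - 260839) = -895677/(-18349) = -895677*(-1/18349) = 895677/18349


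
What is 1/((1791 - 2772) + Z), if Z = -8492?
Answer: -1/9473 ≈ -0.00010556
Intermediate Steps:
1/((1791 - 2772) + Z) = 1/((1791 - 2772) - 8492) = 1/(-981 - 8492) = 1/(-9473) = -1/9473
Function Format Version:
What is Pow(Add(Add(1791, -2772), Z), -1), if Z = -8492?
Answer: Rational(-1, 9473) ≈ -0.00010556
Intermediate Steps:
Pow(Add(Add(1791, -2772), Z), -1) = Pow(Add(Add(1791, -2772), -8492), -1) = Pow(Add(-981, -8492), -1) = Pow(-9473, -1) = Rational(-1, 9473)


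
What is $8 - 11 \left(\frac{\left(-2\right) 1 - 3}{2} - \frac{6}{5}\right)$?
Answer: $\frac{487}{10} \approx 48.7$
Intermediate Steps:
$8 - 11 \left(\frac{\left(-2\right) 1 - 3}{2} - \frac{6}{5}\right) = 8 - 11 \left(\left(-2 - 3\right) \frac{1}{2} - \frac{6}{5}\right) = 8 - 11 \left(\left(-5\right) \frac{1}{2} - \frac{6}{5}\right) = 8 - 11 \left(- \frac{5}{2} - \frac{6}{5}\right) = 8 - - \frac{407}{10} = 8 + \frac{407}{10} = \frac{487}{10}$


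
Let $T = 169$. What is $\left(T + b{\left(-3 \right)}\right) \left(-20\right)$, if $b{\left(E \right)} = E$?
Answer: $-3320$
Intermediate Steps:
$\left(T + b{\left(-3 \right)}\right) \left(-20\right) = \left(169 - 3\right) \left(-20\right) = 166 \left(-20\right) = -3320$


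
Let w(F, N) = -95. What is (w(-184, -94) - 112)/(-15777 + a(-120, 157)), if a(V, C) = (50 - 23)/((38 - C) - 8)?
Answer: 2921/222634 ≈ 0.013120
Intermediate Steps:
a(V, C) = 27/(30 - C)
(w(-184, -94) - 112)/(-15777 + a(-120, 157)) = (-95 - 112)/(-15777 - 27/(-30 + 157)) = -207/(-15777 - 27/127) = -207/(-2003706/127) = -207*(-127/2003706) = 2921/222634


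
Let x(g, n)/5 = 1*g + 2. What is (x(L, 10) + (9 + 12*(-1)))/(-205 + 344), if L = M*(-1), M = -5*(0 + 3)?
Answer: 82/139 ≈ 0.58993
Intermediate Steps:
M = -15 (M = -5*3 = -15)
L = 15 (L = -15*(-1) = 15)
x(g, n) = 10 + 5*g (x(g, n) = 5*(1*g + 2) = 5*(g + 2) = 5*(2 + g) = 10 + 5*g)
(x(L, 10) + (9 + 12*(-1)))/(-205 + 344) = ((10 + 5*15) + (9 + 12*(-1)))/(-205 + 344) = ((10 + 75) + (9 - 12))/139 = (85 - 3)*(1/139) = 82*(1/139) = 82/139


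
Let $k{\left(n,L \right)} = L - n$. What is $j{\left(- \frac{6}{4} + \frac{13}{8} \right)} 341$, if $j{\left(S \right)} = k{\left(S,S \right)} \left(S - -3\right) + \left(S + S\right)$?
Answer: $\frac{341}{4} \approx 85.25$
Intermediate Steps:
$j{\left(S \right)} = 2 S$ ($j{\left(S \right)} = \left(S - S\right) \left(S - -3\right) + \left(S + S\right) = 0 \left(S + 3\right) + 2 S = 0 \left(3 + S\right) + 2 S = 0 + 2 S = 2 S$)
$j{\left(- \frac{6}{4} + \frac{13}{8} \right)} 341 = 2 \left(- \frac{6}{4} + \frac{13}{8}\right) 341 = 2 \left(\left(-6\right) \frac{1}{4} + 13 \cdot \frac{1}{8}\right) 341 = 2 \left(- \frac{3}{2} + \frac{13}{8}\right) 341 = 2 \cdot \frac{1}{8} \cdot 341 = \frac{1}{4} \cdot 341 = \frac{341}{4}$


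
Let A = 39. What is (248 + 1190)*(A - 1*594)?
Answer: -798090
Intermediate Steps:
(248 + 1190)*(A - 1*594) = (248 + 1190)*(39 - 1*594) = 1438*(39 - 594) = 1438*(-555) = -798090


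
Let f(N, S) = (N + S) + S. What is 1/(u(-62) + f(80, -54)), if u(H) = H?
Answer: -1/90 ≈ -0.011111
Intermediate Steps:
f(N, S) = N + 2*S
1/(u(-62) + f(80, -54)) = 1/(-62 + (80 + 2*(-54))) = 1/(-62 + (80 - 108)) = 1/(-62 - 28) = 1/(-90) = -1/90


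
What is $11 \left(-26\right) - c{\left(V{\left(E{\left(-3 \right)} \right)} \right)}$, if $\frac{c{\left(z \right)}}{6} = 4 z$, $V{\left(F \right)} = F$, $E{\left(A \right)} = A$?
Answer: $-214$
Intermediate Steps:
$c{\left(z \right)} = 24 z$ ($c{\left(z \right)} = 6 \cdot 4 z = 24 z$)
$11 \left(-26\right) - c{\left(V{\left(E{\left(-3 \right)} \right)} \right)} = 11 \left(-26\right) - 24 \left(-3\right) = -286 - -72 = -286 + 72 = -214$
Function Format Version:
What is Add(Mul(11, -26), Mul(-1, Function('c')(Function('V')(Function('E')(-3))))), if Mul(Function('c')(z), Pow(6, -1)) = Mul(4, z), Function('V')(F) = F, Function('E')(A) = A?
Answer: -214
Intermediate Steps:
Function('c')(z) = Mul(24, z) (Function('c')(z) = Mul(6, Mul(4, z)) = Mul(24, z))
Add(Mul(11, -26), Mul(-1, Function('c')(Function('V')(Function('E')(-3))))) = Add(Mul(11, -26), Mul(-1, Mul(24, -3))) = Add(-286, Mul(-1, -72)) = Add(-286, 72) = -214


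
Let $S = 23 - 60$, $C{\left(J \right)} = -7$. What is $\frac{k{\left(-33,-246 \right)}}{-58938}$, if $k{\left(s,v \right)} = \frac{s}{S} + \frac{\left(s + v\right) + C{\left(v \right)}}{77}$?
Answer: $\frac{731}{15264942} \approx 4.7888 \cdot 10^{-5}$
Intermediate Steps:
$S = -37$
$k{\left(s,v \right)} = - \frac{1}{11} - \frac{40 s}{2849} + \frac{v}{77}$ ($k{\left(s,v \right)} = \frac{s}{-37} + \frac{\left(s + v\right) - 7}{77} = s \left(- \frac{1}{37}\right) + \left(-7 + s + v\right) \frac{1}{77} = - \frac{s}{37} + \left(- \frac{1}{11} + \frac{s}{77} + \frac{v}{77}\right) = - \frac{1}{11} - \frac{40 s}{2849} + \frac{v}{77}$)
$\frac{k{\left(-33,-246 \right)}}{-58938} = \frac{- \frac{1}{11} - - \frac{120}{259} + \frac{1}{77} \left(-246\right)}{-58938} = \left(- \frac{1}{11} + \frac{120}{259} - \frac{246}{77}\right) \left(- \frac{1}{58938}\right) = \left(- \frac{731}{259}\right) \left(- \frac{1}{58938}\right) = \frac{731}{15264942}$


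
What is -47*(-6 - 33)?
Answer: 1833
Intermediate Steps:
-47*(-6 - 33) = -47*(-39) = 1833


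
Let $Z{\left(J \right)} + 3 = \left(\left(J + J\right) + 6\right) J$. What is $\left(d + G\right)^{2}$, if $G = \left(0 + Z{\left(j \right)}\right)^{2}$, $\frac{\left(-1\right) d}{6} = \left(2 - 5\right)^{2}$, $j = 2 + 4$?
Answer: $120362841$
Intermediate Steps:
$j = 6$
$Z{\left(J \right)} = -3 + J \left(6 + 2 J\right)$ ($Z{\left(J \right)} = -3 + \left(\left(J + J\right) + 6\right) J = -3 + \left(2 J + 6\right) J = -3 + \left(6 + 2 J\right) J = -3 + J \left(6 + 2 J\right)$)
$d = -54$ ($d = - 6 \left(2 - 5\right)^{2} = - 6 \left(-3\right)^{2} = \left(-6\right) 9 = -54$)
$G = 11025$ ($G = \left(0 + \left(-3 + 2 \cdot 6^{2} + 6 \cdot 6\right)\right)^{2} = \left(0 + \left(-3 + 2 \cdot 36 + 36\right)\right)^{2} = \left(0 + \left(-3 + 72 + 36\right)\right)^{2} = \left(0 + 105\right)^{2} = 105^{2} = 11025$)
$\left(d + G\right)^{2} = \left(-54 + 11025\right)^{2} = 10971^{2} = 120362841$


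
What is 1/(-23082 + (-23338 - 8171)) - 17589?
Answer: -960201100/54591 ≈ -17589.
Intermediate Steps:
1/(-23082 + (-23338 - 8171)) - 17589 = 1/(-23082 - 31509) - 17589 = 1/(-54591) - 17589 = -1/54591 - 17589 = -960201100/54591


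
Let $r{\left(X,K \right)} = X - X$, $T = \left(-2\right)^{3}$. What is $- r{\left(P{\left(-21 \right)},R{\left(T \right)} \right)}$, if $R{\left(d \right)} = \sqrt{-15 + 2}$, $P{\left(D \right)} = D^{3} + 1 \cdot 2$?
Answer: $0$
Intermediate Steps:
$T = -8$
$P{\left(D \right)} = 2 + D^{3}$ ($P{\left(D \right)} = D^{3} + 2 = 2 + D^{3}$)
$R{\left(d \right)} = i \sqrt{13}$ ($R{\left(d \right)} = \sqrt{-13} = i \sqrt{13}$)
$r{\left(X,K \right)} = 0$
$- r{\left(P{\left(-21 \right)},R{\left(T \right)} \right)} = \left(-1\right) 0 = 0$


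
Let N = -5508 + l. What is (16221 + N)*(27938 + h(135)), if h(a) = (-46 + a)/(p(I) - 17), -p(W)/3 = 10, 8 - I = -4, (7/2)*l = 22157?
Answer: 22378158155/47 ≈ 4.7613e+8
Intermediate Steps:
l = 44314/7 (l = (2/7)*22157 = 44314/7 ≈ 6330.6)
I = 12 (I = 8 - 1*(-4) = 8 + 4 = 12)
p(W) = -30 (p(W) = -3*10 = -30)
N = 5758/7 (N = -5508 + 44314/7 = 5758/7 ≈ 822.57)
h(a) = 46/47 - a/47 (h(a) = (-46 + a)/(-30 - 17) = (-46 + a)/(-47) = (-46 + a)*(-1/47) = 46/47 - a/47)
(16221 + N)*(27938 + h(135)) = (16221 + 5758/7)*(27938 + (46/47 - 1/47*135)) = 119305*(27938 + (46/47 - 135/47))/7 = 119305*(27938 - 89/47)/7 = (119305/7)*(1312997/47) = 22378158155/47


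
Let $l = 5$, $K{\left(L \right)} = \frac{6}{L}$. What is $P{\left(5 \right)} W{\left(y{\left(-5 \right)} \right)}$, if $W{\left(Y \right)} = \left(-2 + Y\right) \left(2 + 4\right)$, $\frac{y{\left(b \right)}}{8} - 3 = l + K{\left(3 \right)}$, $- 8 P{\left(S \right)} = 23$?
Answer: $- \frac{2691}{2} \approx -1345.5$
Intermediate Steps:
$P{\left(S \right)} = - \frac{23}{8}$ ($P{\left(S \right)} = \left(- \frac{1}{8}\right) 23 = - \frac{23}{8}$)
$y{\left(b \right)} = 80$ ($y{\left(b \right)} = 24 + 8 \left(5 + \frac{6}{3}\right) = 24 + 8 \left(5 + 6 \cdot \frac{1}{3}\right) = 24 + 8 \left(5 + 2\right) = 24 + 8 \cdot 7 = 24 + 56 = 80$)
$W{\left(Y \right)} = -12 + 6 Y$ ($W{\left(Y \right)} = \left(-2 + Y\right) 6 = -12 + 6 Y$)
$P{\left(5 \right)} W{\left(y{\left(-5 \right)} \right)} = - \frac{23 \left(-12 + 6 \cdot 80\right)}{8} = - \frac{23 \left(-12 + 480\right)}{8} = \left(- \frac{23}{8}\right) 468 = - \frac{2691}{2}$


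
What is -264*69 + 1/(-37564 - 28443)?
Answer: -1202383513/66007 ≈ -18216.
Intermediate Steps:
-264*69 + 1/(-37564 - 28443) = -18216 + 1/(-66007) = -18216 - 1/66007 = -1202383513/66007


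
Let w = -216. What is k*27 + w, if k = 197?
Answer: 5103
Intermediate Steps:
k*27 + w = 197*27 - 216 = 5319 - 216 = 5103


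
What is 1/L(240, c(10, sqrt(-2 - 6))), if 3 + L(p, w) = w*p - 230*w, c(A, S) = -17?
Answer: -1/173 ≈ -0.0057803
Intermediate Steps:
L(p, w) = -3 - 230*w + p*w (L(p, w) = -3 + (w*p - 230*w) = -3 + (p*w - 230*w) = -3 + (-230*w + p*w) = -3 - 230*w + p*w)
1/L(240, c(10, sqrt(-2 - 6))) = 1/(-3 - 230*(-17) + 240*(-17)) = 1/(-3 + 3910 - 4080) = 1/(-173) = -1/173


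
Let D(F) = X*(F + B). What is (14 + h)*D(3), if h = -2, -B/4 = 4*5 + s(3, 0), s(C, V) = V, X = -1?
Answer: 924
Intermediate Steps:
B = -80 (B = -4*(4*5 + 0) = -4*(20 + 0) = -4*20 = -80)
D(F) = 80 - F (D(F) = -(F - 80) = -(-80 + F) = 80 - F)
(14 + h)*D(3) = (14 - 2)*(80 - 1*3) = 12*(80 - 3) = 12*77 = 924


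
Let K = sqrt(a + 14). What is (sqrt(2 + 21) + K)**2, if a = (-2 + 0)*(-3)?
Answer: 43 + 4*sqrt(115) ≈ 85.895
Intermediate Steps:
a = 6 (a = -2*(-3) = 6)
K = 2*sqrt(5) (K = sqrt(6 + 14) = sqrt(20) = 2*sqrt(5) ≈ 4.4721)
(sqrt(2 + 21) + K)**2 = (sqrt(2 + 21) + 2*sqrt(5))**2 = (sqrt(23) + 2*sqrt(5))**2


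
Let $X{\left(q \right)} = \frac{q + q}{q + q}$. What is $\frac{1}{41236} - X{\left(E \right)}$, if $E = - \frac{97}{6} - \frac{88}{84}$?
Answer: $- \frac{41235}{41236} \approx -0.99998$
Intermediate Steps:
$E = - \frac{241}{14}$ ($E = \left(-97\right) \frac{1}{6} - \frac{22}{21} = - \frac{97}{6} - \frac{22}{21} = - \frac{241}{14} \approx -17.214$)
$X{\left(q \right)} = 1$ ($X{\left(q \right)} = \frac{2 q}{2 q} = 2 q \frac{1}{2 q} = 1$)
$\frac{1}{41236} - X{\left(E \right)} = \frac{1}{41236} - 1 = - \frac{41235}{41236}$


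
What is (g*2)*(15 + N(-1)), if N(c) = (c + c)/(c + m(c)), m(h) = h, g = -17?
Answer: -544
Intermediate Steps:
N(c) = 1 (N(c) = (c + c)/(c + c) = (2*c)/((2*c)) = (2*c)*(1/(2*c)) = 1)
(g*2)*(15 + N(-1)) = (-17*2)*(15 + 1) = -34*16 = -544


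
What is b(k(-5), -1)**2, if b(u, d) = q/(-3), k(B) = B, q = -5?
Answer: 25/9 ≈ 2.7778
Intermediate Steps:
b(u, d) = 5/3 (b(u, d) = -5/(-3) = -5*(-1/3) = 5/3)
b(k(-5), -1)**2 = (5/3)**2 = 25/9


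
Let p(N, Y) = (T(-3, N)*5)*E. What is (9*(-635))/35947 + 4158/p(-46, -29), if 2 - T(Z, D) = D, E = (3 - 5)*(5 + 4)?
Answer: -3225119/2875760 ≈ -1.1215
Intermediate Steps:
E = -18 (E = -2*9 = -18)
T(Z, D) = 2 - D
p(N, Y) = -180 + 90*N (p(N, Y) = ((2 - N)*5)*(-18) = (10 - 5*N)*(-18) = -180 + 90*N)
(9*(-635))/35947 + 4158/p(-46, -29) = (9*(-635))/35947 + 4158/(-180 + 90*(-46)) = -5715*1/35947 + 4158/(-180 - 4140) = -5715/35947 + 4158/(-4320) = -5715/35947 + 4158*(-1/4320) = -5715/35947 - 77/80 = -3225119/2875760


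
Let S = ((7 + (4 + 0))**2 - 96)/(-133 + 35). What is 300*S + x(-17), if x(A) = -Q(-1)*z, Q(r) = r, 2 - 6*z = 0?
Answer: -11201/147 ≈ -76.197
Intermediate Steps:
z = 1/3 (z = 1/3 - 1/6*0 = 1/3 + 0 = 1/3 ≈ 0.33333)
x(A) = 1/3 (x(A) = -(-1)/3 = -1*(-1/3) = 1/3)
S = -25/98 (S = ((7 + 4)**2 - 96)/(-98) = (11**2 - 96)*(-1/98) = (121 - 96)*(-1/98) = 25*(-1/98) = -25/98 ≈ -0.25510)
300*S + x(-17) = 300*(-25/98) + 1/3 = -3750/49 + 1/3 = -11201/147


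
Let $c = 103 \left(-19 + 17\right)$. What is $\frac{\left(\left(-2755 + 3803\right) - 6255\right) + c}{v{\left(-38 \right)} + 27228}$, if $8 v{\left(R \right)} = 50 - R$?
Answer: $- \frac{5413}{27239} \approx -0.19872$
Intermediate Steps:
$c = -206$ ($c = 103 \left(-2\right) = -206$)
$v{\left(R \right)} = \frac{25}{4} - \frac{R}{8}$ ($v{\left(R \right)} = \frac{50 - R}{8} = \frac{25}{4} - \frac{R}{8}$)
$\frac{\left(\left(-2755 + 3803\right) - 6255\right) + c}{v{\left(-38 \right)} + 27228} = \frac{\left(\left(-2755 + 3803\right) - 6255\right) - 206}{\left(\frac{25}{4} - - \frac{19}{4}\right) + 27228} = \frac{\left(1048 - 6255\right) - 206}{\left(\frac{25}{4} + \frac{19}{4}\right) + 27228} = \frac{-5207 - 206}{11 + 27228} = - \frac{5413}{27239}$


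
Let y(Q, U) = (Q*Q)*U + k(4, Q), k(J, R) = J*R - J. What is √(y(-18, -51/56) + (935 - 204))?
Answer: √70546/14 ≈ 18.972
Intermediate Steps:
k(J, R) = -J + J*R
y(Q, U) = -4 + 4*Q + U*Q² (y(Q, U) = (Q*Q)*U + 4*(-1 + Q) = Q²*U + (-4 + 4*Q) = U*Q² + (-4 + 4*Q) = -4 + 4*Q + U*Q²)
√(y(-18, -51/56) + (935 - 204)) = √((-4 + 4*(-18) - 51/56*(-18)²) + (935 - 204)) = √((-4 - 72 - 51*1/56*324) + 731) = √((-4 - 72 - 51/56*324) + 731) = √((-4 - 72 - 4131/14) + 731) = √(-5195/14 + 731) = √(5039/14) = √70546/14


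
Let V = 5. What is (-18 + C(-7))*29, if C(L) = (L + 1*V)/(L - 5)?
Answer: -3103/6 ≈ -517.17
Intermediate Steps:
C(L) = (5 + L)/(-5 + L) (C(L) = (L + 1*5)/(L - 5) = (L + 5)/(-5 + L) = (5 + L)/(-5 + L))
(-18 + C(-7))*29 = (-18 + (5 - 7)/(-5 - 7))*29 = (-18 - 2/(-12))*29 = (-18 - 1/12*(-2))*29 = (-18 + 1/6)*29 = -107/6*29 = -3103/6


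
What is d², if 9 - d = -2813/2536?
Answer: 657255769/6431296 ≈ 102.20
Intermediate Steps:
d = 25637/2536 (d = 9 - (-2813)/2536 = 9 - 1*(-2813/2536) = 9 + 2813/2536 = 25637/2536 ≈ 10.109)
d² = (25637/2536)² = 657255769/6431296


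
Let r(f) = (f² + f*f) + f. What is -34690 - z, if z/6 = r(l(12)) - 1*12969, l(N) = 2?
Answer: 43064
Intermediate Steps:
r(f) = f + 2*f² (r(f) = (f² + f²) + f = 2*f² + f = f + 2*f²)
z = -77754 (z = 6*(2*(1 + 2*2) - 1*12969) = 6*(2*(1 + 4) - 12969) = 6*(2*5 - 12969) = 6*(10 - 12969) = 6*(-12959) = -77754)
-34690 - z = -34690 - 1*(-77754) = -34690 + 77754 = 43064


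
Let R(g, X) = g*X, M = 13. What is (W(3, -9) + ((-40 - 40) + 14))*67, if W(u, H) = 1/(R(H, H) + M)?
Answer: -415601/94 ≈ -4421.3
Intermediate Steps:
R(g, X) = X*g
W(u, H) = 1/(13 + H²) (W(u, H) = 1/(H*H + 13) = 1/(H² + 13) = 1/(13 + H²))
(W(3, -9) + ((-40 - 40) + 14))*67 = (1/(13 + (-9)²) + ((-40 - 40) + 14))*67 = (1/(13 + 81) + (-80 + 14))*67 = (1/94 - 66)*67 = -6203/94*67 = -415601/94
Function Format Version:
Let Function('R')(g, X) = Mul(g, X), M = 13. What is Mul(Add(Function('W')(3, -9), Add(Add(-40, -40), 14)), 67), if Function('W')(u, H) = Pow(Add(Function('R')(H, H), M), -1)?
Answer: Rational(-415601, 94) ≈ -4421.3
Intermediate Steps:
Function('R')(g, X) = Mul(X, g)
Function('W')(u, H) = Pow(Add(13, Pow(H, 2)), -1) (Function('W')(u, H) = Pow(Add(Mul(H, H), 13), -1) = Pow(Add(Pow(H, 2), 13), -1) = Pow(Add(13, Pow(H, 2)), -1))
Mul(Add(Function('W')(3, -9), Add(Add(-40, -40), 14)), 67) = Mul(Add(Pow(Add(13, Pow(-9, 2)), -1), Add(Add(-40, -40), 14)), 67) = Mul(Add(Pow(Add(13, 81), -1), Add(-80, 14)), 67) = Mul(Add(Pow(94, -1), -66), 67) = Mul(Add(Rational(1, 94), -66), 67) = Mul(Rational(-6203, 94), 67) = Rational(-415601, 94)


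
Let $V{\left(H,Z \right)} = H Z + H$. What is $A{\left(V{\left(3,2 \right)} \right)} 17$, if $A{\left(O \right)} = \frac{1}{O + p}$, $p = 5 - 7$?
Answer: $\frac{17}{7} \approx 2.4286$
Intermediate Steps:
$p = -2$
$V{\left(H,Z \right)} = H + H Z$
$A{\left(O \right)} = \frac{1}{-2 + O}$ ($A{\left(O \right)} = \frac{1}{O - 2} = \frac{1}{-2 + O}$)
$A{\left(V{\left(3,2 \right)} \right)} 17 = \frac{1}{-2 + 3 \left(1 + 2\right)} 17 = \frac{1}{-2 + 3 \cdot 3} \cdot 17 = \frac{1}{-2 + 9} \cdot 17 = \frac{1}{7} \cdot 17 = \frac{17}{7}$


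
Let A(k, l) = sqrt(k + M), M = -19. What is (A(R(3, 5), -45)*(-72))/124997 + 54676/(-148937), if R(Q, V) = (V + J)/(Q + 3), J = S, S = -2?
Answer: -54676/148937 - 36*I*sqrt(74)/124997 ≈ -0.36711 - 0.0024775*I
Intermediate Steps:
J = -2
R(Q, V) = (-2 + V)/(3 + Q) (R(Q, V) = (V - 2)/(Q + 3) = (-2 + V)/(3 + Q))
A(k, l) = sqrt(-19 + k) (A(k, l) = sqrt(k - 19) = sqrt(-19 + k))
(A(R(3, 5), -45)*(-72))/124997 + 54676/(-148937) = (sqrt(-19 + (-2 + 5)/(3 + 3))*(-72))/124997 + 54676/(-148937) = (sqrt(-19 + 3/6)*(-72))*(1/124997) + 54676*(-1/148937) = (sqrt(-19 + (1/6)*3)*(-72))*(1/124997) - 54676/148937 = (sqrt(-19 + 1/2)*(-72))*(1/124997) - 54676/148937 = (sqrt(-37/2)*(-72))*(1/124997) - 54676/148937 = ((I*sqrt(74)/2)*(-72))*(1/124997) - 54676/148937 = -36*I*sqrt(74)*(1/124997) - 54676/148937 = -36*I*sqrt(74)/124997 - 54676/148937 = -54676/148937 - 36*I*sqrt(74)/124997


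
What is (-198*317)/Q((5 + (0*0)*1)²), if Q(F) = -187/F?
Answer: 142650/17 ≈ 8391.2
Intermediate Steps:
(-198*317)/Q((5 + (0*0)*1)²) = (-198*317)/((-187/(5 + (0*0)*1)²)) = -62766*(-(5 + 0*1)²/187) = -62766*(-(5 + 0)²/187) = -62766/((-187/(5²))) = -62766/((-187/25)) = -62766/((-187*1/25)) = -62766/(-187/25) = -62766*(-25/187) = 142650/17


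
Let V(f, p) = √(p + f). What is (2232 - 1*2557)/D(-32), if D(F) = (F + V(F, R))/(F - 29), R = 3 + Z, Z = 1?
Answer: -158600/263 - 19825*I*√7/526 ≈ -603.04 - 99.719*I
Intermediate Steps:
R = 4 (R = 3 + 1 = 4)
V(f, p) = √(f + p)
D(F) = (F + √(4 + F))/(-29 + F) (D(F) = (F + √(F + 4))/(F - 29) = (F + √(4 + F))/(-29 + F))
(2232 - 1*2557)/D(-32) = (2232 - 1*2557)/(((-32 + √(4 - 32))/(-29 - 32))) = (2232 - 2557)/(((-32 + √(-28))/(-61))) = -325*(-61/(-32 + 2*I*√7)) = -325/(32/61 - 2*I*√7/61)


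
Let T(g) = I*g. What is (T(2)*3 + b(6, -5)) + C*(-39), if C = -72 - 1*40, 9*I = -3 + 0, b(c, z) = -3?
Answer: 4363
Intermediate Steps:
I = -⅓ (I = (-3 + 0)/9 = (⅑)*(-3) = -⅓ ≈ -0.33333)
C = -112 (C = -72 - 40 = -112)
T(g) = -g/3
(T(2)*3 + b(6, -5)) + C*(-39) = (-⅓*2*3 - 3) - 112*(-39) = (-⅔*3 - 3) + 4368 = (-2 - 3) + 4368 = -5 + 4368 = 4363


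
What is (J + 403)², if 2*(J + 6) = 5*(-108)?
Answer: 16129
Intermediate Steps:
J = -276 (J = -6 + (5*(-108))/2 = -6 + (½)*(-540) = -6 - 270 = -276)
(J + 403)² = (-276 + 403)² = 127² = 16129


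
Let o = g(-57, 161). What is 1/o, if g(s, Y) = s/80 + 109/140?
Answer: 560/37 ≈ 15.135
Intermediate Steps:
g(s, Y) = 109/140 + s/80 (g(s, Y) = s*(1/80) + 109*(1/140) = s/80 + 109/140 = 109/140 + s/80)
o = 37/560 (o = 109/140 + (1/80)*(-57) = 109/140 - 57/80 = 37/560 ≈ 0.066071)
1/o = 1/(37/560) = 560/37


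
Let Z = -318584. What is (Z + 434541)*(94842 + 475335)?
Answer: 66116014389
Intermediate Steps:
(Z + 434541)*(94842 + 475335) = (-318584 + 434541)*(94842 + 475335) = 115957*570177 = 66116014389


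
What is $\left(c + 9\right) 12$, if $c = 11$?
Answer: $240$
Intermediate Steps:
$\left(c + 9\right) 12 = \left(11 + 9\right) 12 = 20 \cdot 12 = 240$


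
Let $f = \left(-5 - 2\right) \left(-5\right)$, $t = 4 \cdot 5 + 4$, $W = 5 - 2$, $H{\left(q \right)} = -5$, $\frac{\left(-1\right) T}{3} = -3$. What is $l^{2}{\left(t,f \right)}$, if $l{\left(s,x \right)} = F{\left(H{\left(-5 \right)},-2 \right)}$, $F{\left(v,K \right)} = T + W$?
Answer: $144$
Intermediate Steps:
$T = 9$ ($T = \left(-3\right) \left(-3\right) = 9$)
$W = 3$
$t = 24$ ($t = 20 + 4 = 24$)
$f = 35$ ($f = \left(-7\right) \left(-5\right) = 35$)
$F{\left(v,K \right)} = 12$ ($F{\left(v,K \right)} = 9 + 3 = 12$)
$l{\left(s,x \right)} = 12$
$l^{2}{\left(t,f \right)} = 12^{2} = 144$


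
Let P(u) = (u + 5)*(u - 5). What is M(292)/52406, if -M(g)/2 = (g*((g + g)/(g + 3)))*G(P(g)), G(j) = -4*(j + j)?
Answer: 116285089536/7729885 ≈ 15044.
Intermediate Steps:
P(u) = (-5 + u)*(5 + u) (P(u) = (5 + u)*(-5 + u) = (-5 + u)*(5 + u))
G(j) = -8*j
M(g) = -4*g²*(200 - 8*g²)/(3 + g) (M(g) = -2*g*((g + g)/(g + 3))*(-8*(-25 + g²)) = -2*g*((2*g)/(3 + g))*(200 - 8*g²) = -2*g*(2*g/(3 + g))*(200 - 8*g²) = -2*2*g²/(3 + g)*(200 - 8*g²) = -4*g²*(200 - 8*g²)/(3 + g))
M(292)/52406 = (32*292²*(-25 + 292²)/(3 + 292))/52406 = (32*85264*(-25 + 85264)/295)*(1/52406) = (32*85264*(1/295)*85239)*(1/52406) = (232570179072/295)*(1/52406) = 116285089536/7729885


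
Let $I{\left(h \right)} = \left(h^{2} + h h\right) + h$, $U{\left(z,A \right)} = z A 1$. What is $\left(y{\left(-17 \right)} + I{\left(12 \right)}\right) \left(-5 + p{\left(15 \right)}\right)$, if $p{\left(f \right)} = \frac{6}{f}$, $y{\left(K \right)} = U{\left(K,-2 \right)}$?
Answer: $- \frac{7682}{5} \approx -1536.4$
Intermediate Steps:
$U{\left(z,A \right)} = A z$ ($U{\left(z,A \right)} = A z 1 = A z$)
$I{\left(h \right)} = h + 2 h^{2}$ ($I{\left(h \right)} = \left(h^{2} + h^{2}\right) + h = 2 h^{2} + h = h + 2 h^{2}$)
$y{\left(K \right)} = - 2 K$
$\left(y{\left(-17 \right)} + I{\left(12 \right)}\right) \left(-5 + p{\left(15 \right)}\right) = \left(\left(-2\right) \left(-17\right) + 12 \left(1 + 2 \cdot 12\right)\right) \left(-5 + \frac{6}{15}\right) = \left(34 + 12 \left(1 + 24\right)\right) \left(-5 + 6 \cdot \frac{1}{15}\right) = \left(34 + 12 \cdot 25\right) \left(-5 + \frac{2}{5}\right) = \left(34 + 300\right) \left(- \frac{23}{5}\right) = 334 \left(- \frac{23}{5}\right) = - \frac{7682}{5}$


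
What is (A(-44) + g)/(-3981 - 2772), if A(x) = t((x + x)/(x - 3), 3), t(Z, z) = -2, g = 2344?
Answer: -2342/6753 ≈ -0.34681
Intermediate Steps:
A(x) = -2
(A(-44) + g)/(-3981 - 2772) = (-2 + 2344)/(-3981 - 2772) = 2342/(-6753) = 2342*(-1/6753) = -2342/6753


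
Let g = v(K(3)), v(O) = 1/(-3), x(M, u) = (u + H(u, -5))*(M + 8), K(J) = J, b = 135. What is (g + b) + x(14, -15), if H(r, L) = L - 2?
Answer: -1048/3 ≈ -349.33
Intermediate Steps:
H(r, L) = -2 + L
x(M, u) = (-7 + u)*(8 + M) (x(M, u) = (u + (-2 - 5))*(M + 8) = (u - 7)*(8 + M) = (-7 + u)*(8 + M))
v(O) = -⅓
g = -⅓ ≈ -0.33333
(g + b) + x(14, -15) = (-⅓ + 135) + (-56 - 7*14 + 8*(-15) + 14*(-15)) = 404/3 + (-56 - 98 - 120 - 210) = 404/3 - 484 = -1048/3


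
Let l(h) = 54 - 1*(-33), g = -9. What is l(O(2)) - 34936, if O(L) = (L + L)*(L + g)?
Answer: -34849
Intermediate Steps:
O(L) = 2*L*(-9 + L) (O(L) = (L + L)*(L - 9) = (2*L)*(-9 + L) = 2*L*(-9 + L))
l(h) = 87 (l(h) = 54 + 33 = 87)
l(O(2)) - 34936 = 87 - 34936 = -34849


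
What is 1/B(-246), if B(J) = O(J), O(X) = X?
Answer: -1/246 ≈ -0.0040650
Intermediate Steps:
B(J) = J
1/B(-246) = 1/(-246) = -1/246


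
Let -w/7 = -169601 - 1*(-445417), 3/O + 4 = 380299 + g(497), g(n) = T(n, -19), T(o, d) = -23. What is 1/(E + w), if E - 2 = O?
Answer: -380272/734194953117 ≈ -5.1794e-7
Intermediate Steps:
g(n) = -23
O = 3/380272 (O = 3/(-4 + (380299 - 23)) = 3/(-4 + 380276) = 3/380272 ≈ 7.8891e-6)
E = 760547/380272 (E = 2 + 3/380272 = 760547/380272 ≈ 2.0000)
w = -1930712 (w = -7*(-169601 - 1*(-445417)) = -7*(-169601 + 445417) = -7*275816 = -1930712)
1/(E + w) = 1/(760547/380272 - 1930712) = 1/(-734194953117/380272) = -380272/734194953117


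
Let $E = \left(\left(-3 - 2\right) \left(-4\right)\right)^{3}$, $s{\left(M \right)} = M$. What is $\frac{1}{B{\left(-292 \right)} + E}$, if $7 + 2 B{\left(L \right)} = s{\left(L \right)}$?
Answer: $\frac{2}{15701} \approx 0.00012738$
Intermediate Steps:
$B{\left(L \right)} = - \frac{7}{2} + \frac{L}{2}$
$E = 8000$ ($E = \left(\left(-5\right) \left(-4\right)\right)^{3} = 20^{3} = 8000$)
$\frac{1}{B{\left(-292 \right)} + E} = \frac{1}{\left(- \frac{7}{2} + \frac{1}{2} \left(-292\right)\right) + 8000} = \frac{1}{\left(- \frac{7}{2} - 146\right) + 8000} = \frac{1}{- \frac{299}{2} + 8000} = \frac{1}{\frac{15701}{2}} = \frac{2}{15701}$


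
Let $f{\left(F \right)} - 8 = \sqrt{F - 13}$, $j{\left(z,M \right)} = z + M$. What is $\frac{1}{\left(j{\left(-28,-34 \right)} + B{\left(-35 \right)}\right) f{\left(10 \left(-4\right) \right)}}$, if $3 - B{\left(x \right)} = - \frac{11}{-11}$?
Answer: $\frac{i}{60 \left(\sqrt{53} - 8 i\right)} \approx -0.0011396 + 0.0010371 i$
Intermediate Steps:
$j{\left(z,M \right)} = M + z$
$f{\left(F \right)} = 8 + \sqrt{-13 + F}$ ($f{\left(F \right)} = 8 + \sqrt{F - 13} = 8 + \sqrt{-13 + F}$)
$B{\left(x \right)} = 2$ ($B{\left(x \right)} = 3 - - \frac{11}{-11} = 3 - \left(-11\right) \left(- \frac{1}{11}\right) = 3 - 1 = 2$)
$\frac{1}{\left(j{\left(-28,-34 \right)} + B{\left(-35 \right)}\right) f{\left(10 \left(-4\right) \right)}} = \frac{1}{\left(\left(-34 - 28\right) + 2\right) \left(8 + \sqrt{-13 + 10 \left(-4\right)}\right)} = \frac{1}{\left(-62 + 2\right) \left(8 + \sqrt{-13 - 40}\right)} = \frac{1}{\left(-60\right) \left(8 + \sqrt{-53}\right)} = \frac{1}{\left(-60\right) \left(8 + i \sqrt{53}\right)} = \frac{1}{-480 - 60 i \sqrt{53}}$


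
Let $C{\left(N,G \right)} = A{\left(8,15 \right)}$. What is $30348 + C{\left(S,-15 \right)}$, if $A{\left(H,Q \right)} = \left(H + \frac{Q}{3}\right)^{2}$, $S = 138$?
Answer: $30517$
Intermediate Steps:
$A{\left(H,Q \right)} = \left(H + \frac{Q}{3}\right)^{2}$ ($A{\left(H,Q \right)} = \left(H + Q \frac{1}{3}\right)^{2} = \left(H + \frac{Q}{3}\right)^{2}$)
$C{\left(N,G \right)} = 169$ ($C{\left(N,G \right)} = \frac{\left(15 + 3 \cdot 8\right)^{2}}{9} = \frac{\left(15 + 24\right)^{2}}{9} = \frac{39^{2}}{9} = \frac{1}{9} \cdot 1521 = 169$)
$30348 + C{\left(S,-15 \right)} = 30348 + 169 = 30517$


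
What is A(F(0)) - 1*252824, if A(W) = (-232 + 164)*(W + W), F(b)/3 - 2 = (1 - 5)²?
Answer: -260168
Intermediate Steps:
F(b) = 54 (F(b) = 6 + 3*(1 - 5)² = 6 + 3*(-4)² = 6 + 3*16 = 6 + 48 = 54)
A(W) = -136*W
A(F(0)) - 1*252824 = -136*54 - 1*252824 = -7344 - 252824 = -260168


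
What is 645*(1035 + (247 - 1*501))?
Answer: 503745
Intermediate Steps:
645*(1035 + (247 - 1*501)) = 645*(1035 + (247 - 501)) = 645*(1035 - 254) = 645*781 = 503745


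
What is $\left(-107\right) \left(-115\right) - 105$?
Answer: $12200$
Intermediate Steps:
$\left(-107\right) \left(-115\right) - 105 = 12305 - 105 = 12200$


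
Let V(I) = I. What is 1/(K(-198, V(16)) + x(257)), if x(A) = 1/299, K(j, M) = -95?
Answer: -299/28404 ≈ -0.010527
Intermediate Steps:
x(A) = 1/299
1/(K(-198, V(16)) + x(257)) = 1/(-95 + 1/299) = 1/(-28404/299) = -299/28404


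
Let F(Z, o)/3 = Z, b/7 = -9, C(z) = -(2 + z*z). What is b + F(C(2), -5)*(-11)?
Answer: 135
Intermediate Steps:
C(z) = -2 - z**2 (C(z) = -(2 + z**2) = -2 - z**2)
b = -63 (b = 7*(-9) = -63)
F(Z, o) = 3*Z
b + F(C(2), -5)*(-11) = -63 + (3*(-2 - 1*2**2))*(-11) = -63 + (3*(-2 - 1*4))*(-11) = -63 + (3*(-2 - 4))*(-11) = -63 + (3*(-6))*(-11) = -63 - 18*(-11) = -63 + 198 = 135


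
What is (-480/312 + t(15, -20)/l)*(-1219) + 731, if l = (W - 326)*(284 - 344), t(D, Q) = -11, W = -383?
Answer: 1441557137/553020 ≈ 2606.7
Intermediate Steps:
l = 42540 (l = (-383 - 326)*(284 - 344) = -709*(-60) = 42540)
(-480/312 + t(15, -20)/l)*(-1219) + 731 = (-480/312 - 11/42540)*(-1219) + 731 = (-480*1/312 - 11*1/42540)*(-1219) + 731 = (-20/13 - 11/42540)*(-1219) + 731 = -850943/553020*(-1219) + 731 = 1037299517/553020 + 731 = 1441557137/553020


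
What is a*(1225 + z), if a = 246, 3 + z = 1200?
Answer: 595812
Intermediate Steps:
z = 1197 (z = -3 + 1200 = 1197)
a*(1225 + z) = 246*(1225 + 1197) = 246*2422 = 595812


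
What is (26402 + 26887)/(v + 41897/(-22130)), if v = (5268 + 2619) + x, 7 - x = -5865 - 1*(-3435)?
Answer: 393095190/76142741 ≈ 5.1626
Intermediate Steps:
x = 2437 (x = 7 - (-5865 - 1*(-3435)) = 7 - (-5865 + 3435) = 7 - 1*(-2430) = 7 + 2430 = 2437)
v = 10324 (v = (5268 + 2619) + 2437 = 7887 + 2437 = 10324)
(26402 + 26887)/(v + 41897/(-22130)) = (26402 + 26887)/(10324 + 41897/(-22130)) = 53289/(10324 + 41897*(-1/22130)) = 53289/(10324 - 41897/22130) = 53289/(228428223/22130) = 53289*(22130/228428223) = 393095190/76142741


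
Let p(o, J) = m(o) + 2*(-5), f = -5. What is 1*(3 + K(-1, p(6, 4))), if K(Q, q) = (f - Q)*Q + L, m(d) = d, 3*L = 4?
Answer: 25/3 ≈ 8.3333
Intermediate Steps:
L = 4/3 (L = (⅓)*4 = 4/3 ≈ 1.3333)
p(o, J) = -10 + o (p(o, J) = o + 2*(-5) = o - 10 = -10 + o)
K(Q, q) = 4/3 + Q*(-5 - Q) (K(Q, q) = (-5 - Q)*Q + 4/3 = Q*(-5 - Q) + 4/3 = 4/3 + Q*(-5 - Q))
1*(3 + K(-1, p(6, 4))) = 1*(3 + (4/3 - 1*(-1)² - 5*(-1))) = 1*(3 + (4/3 - 1*1 + 5)) = 1*(3 + (4/3 - 1 + 5)) = 1*(3 + 16/3) = 1*(25/3) = 25/3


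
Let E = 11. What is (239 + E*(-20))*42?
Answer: 798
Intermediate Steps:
(239 + E*(-20))*42 = (239 + 11*(-20))*42 = (239 - 220)*42 = 19*42 = 798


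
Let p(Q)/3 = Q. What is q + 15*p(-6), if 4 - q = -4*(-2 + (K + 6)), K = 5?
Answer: -230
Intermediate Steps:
p(Q) = 3*Q
q = 40 (q = 4 - (-4)*(-2 + (5 + 6)) = 4 - (-4)*(-2 + 11) = 4 - (-4)*9 = 4 - 1*(-36) = 4 + 36 = 40)
q + 15*p(-6) = 40 + 15*(3*(-6)) = 40 + 15*(-18) = 40 - 270 = -230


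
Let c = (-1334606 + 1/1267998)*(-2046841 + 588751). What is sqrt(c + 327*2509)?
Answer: 2*sqrt(21727623769367169117723)/211333 ≈ 1.3950e+6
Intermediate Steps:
c = 411248874691322805/211333 (c = (-1334606 + 1/1267998)*(-1458090) = -1692277738787/1267998*(-1458090) = 411248874691322805/211333 ≈ 1.9460e+12)
sqrt(c + 327*2509) = sqrt(411248874691322805/211333 + 327*2509) = sqrt(411248874691322805/211333 + 820443) = sqrt(411249048078003324/211333) = 2*sqrt(21727623769367169117723)/211333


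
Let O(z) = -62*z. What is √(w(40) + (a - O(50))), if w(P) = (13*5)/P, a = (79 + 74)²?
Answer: 3*√47130/4 ≈ 162.82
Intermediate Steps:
a = 23409 (a = 153² = 23409)
w(P) = 65/P
√(w(40) + (a - O(50))) = √(65/40 + (23409 - (-62)*50)) = √(65*(1/40) + (23409 - 1*(-3100))) = √(13/8 + (23409 + 3100)) = √(13/8 + 26509) = √(212085/8) = 3*√47130/4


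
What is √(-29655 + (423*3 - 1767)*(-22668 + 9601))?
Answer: √6477711 ≈ 2545.1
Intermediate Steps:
√(-29655 + (423*3 - 1767)*(-22668 + 9601)) = √(-29655 + (1269 - 1767)*(-13067)) = √(-29655 - 498*(-13067)) = √(-29655 + 6507366) = √6477711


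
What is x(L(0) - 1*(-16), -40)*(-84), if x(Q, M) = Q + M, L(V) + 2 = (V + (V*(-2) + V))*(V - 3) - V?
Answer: 2184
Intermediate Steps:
L(V) = -2 - V (L(V) = -2 + ((V + (V*(-2) + V))*(V - 3) - V) = -2 + ((V + (-2*V + V))*(-3 + V) - V) = -2 + ((V - V)*(-3 + V) - V) = -2 + (0*(-3 + V) - V) = -2 + (0 - V) = -2 - V)
x(Q, M) = M + Q
x(L(0) - 1*(-16), -40)*(-84) = (-40 + ((-2 - 1*0) - 1*(-16)))*(-84) = (-40 + ((-2 + 0) + 16))*(-84) = (-40 + (-2 + 16))*(-84) = (-40 + 14)*(-84) = -26*(-84) = 2184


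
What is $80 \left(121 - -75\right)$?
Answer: $15680$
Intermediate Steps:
$80 \left(121 - -75\right) = 80 \left(121 + 75\right) = 80 \cdot 196 = 15680$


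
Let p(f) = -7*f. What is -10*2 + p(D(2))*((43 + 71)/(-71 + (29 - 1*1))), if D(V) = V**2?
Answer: 2332/43 ≈ 54.233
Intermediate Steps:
-10*2 + p(D(2))*((43 + 71)/(-71 + (29 - 1*1))) = -10*2 + (-7*2**2)*((43 + 71)/(-71 + (29 - 1*1))) = -20 + (-7*4)*(114/(-71 + (29 - 1))) = -20 - 3192/(-71 + 28) = -20 - 3192/(-43) = -20 - 3192*(-1)/43 = -20 - 28*(-114/43) = -20 + 3192/43 = 2332/43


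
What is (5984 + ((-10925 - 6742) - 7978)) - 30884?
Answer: -50545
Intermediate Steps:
(5984 + ((-10925 - 6742) - 7978)) - 30884 = (5984 + (-17667 - 7978)) - 30884 = (5984 - 25645) - 30884 = -19661 - 30884 = -50545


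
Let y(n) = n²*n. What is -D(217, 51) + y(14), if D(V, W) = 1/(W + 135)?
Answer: 510383/186 ≈ 2744.0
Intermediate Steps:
D(V, W) = 1/(135 + W)
y(n) = n³
-D(217, 51) + y(14) = -1/(135 + 51) + 14³ = -1/186 + 2744 = 510383/186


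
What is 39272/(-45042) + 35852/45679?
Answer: -89529952/1028736759 ≈ -0.087029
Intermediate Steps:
39272/(-45042) + 35852/45679 = 39272*(-1/45042) + 35852*(1/45679) = -19636/22521 + 35852/45679 = -89529952/1028736759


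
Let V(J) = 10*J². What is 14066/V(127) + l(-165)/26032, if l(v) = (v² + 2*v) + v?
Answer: 1169361953/1049675320 ≈ 1.1140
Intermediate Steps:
l(v) = v² + 3*v
14066/V(127) + l(-165)/26032 = 14066/((10*127²)) - 165*(3 - 165)/26032 = 14066/((10*16129)) - 165*(-162)*(1/26032) = 14066/161290 + 26730*(1/26032) = 14066*(1/161290) + 13365/13016 = 7033/80645 + 13365/13016 = 1169361953/1049675320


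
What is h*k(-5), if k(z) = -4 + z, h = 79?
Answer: -711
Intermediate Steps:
h*k(-5) = 79*(-4 - 5) = 79*(-9) = -711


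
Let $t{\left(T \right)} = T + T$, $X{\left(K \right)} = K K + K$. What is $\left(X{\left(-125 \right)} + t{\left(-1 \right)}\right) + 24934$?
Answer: $40432$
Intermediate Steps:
$X{\left(K \right)} = K + K^{2}$ ($X{\left(K \right)} = K^{2} + K = K + K^{2}$)
$t{\left(T \right)} = 2 T$
$\left(X{\left(-125 \right)} + t{\left(-1 \right)}\right) + 24934 = \left(- 125 \left(1 - 125\right) + 2 \left(-1\right)\right) + 24934 = \left(\left(-125\right) \left(-124\right) - 2\right) + 24934 = \left(15500 - 2\right) + 24934 = 15498 + 24934 = 40432$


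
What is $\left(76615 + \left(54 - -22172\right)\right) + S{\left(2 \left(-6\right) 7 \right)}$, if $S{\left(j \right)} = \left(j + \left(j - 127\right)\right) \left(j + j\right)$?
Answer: $148401$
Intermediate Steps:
$S{\left(j \right)} = 2 j \left(-127 + 2 j\right)$ ($S{\left(j \right)} = \left(j + \left(-127 + j\right)\right) 2 j = \left(-127 + 2 j\right) 2 j = 2 j \left(-127 + 2 j\right)$)
$\left(76615 + \left(54 - -22172\right)\right) + S{\left(2 \left(-6\right) 7 \right)} = \left(76615 + \left(54 - -22172\right)\right) + 2 \cdot 2 \left(-6\right) 7 \left(-127 + 2 \cdot 2 \left(-6\right) 7\right) = \left(76615 + \left(54 + 22172\right)\right) + 2 \left(\left(-12\right) 7\right) \left(-127 + 2 \left(\left(-12\right) 7\right)\right) = \left(76615 + 22226\right) + 2 \left(-84\right) \left(-127 + 2 \left(-84\right)\right) = 98841 + 2 \left(-84\right) \left(-127 - 168\right) = 98841 + 2 \left(-84\right) \left(-295\right) = 98841 + 49560 = 148401$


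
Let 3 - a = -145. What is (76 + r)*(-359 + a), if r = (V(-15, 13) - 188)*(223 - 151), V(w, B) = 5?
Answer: 2764100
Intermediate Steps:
a = 148 (a = 3 - 1*(-145) = 3 + 145 = 148)
r = -13176 (r = (5 - 188)*(223 - 151) = -183*72 = -13176)
(76 + r)*(-359 + a) = (76 - 13176)*(-359 + 148) = -13100*(-211) = 2764100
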